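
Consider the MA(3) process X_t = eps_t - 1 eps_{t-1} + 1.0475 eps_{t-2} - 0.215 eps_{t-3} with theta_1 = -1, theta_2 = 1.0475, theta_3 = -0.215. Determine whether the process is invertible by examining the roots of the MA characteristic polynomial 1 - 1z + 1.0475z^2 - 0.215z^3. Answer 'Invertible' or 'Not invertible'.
\text{Invertible}

The MA(q) characteristic polynomial is P(z) = 1 - 1z + 1.0475z^2 - 0.215z^3.
Invertibility requires all roots to lie outside the unit circle, i.e. |z| > 1 for every root.
Degree 3: look for a simple real root z0 first, then factor out (1 - z/z0) and solve the remaining quadratic.
Testing z0 = 4: P(4) = 1 + (-1)(4) + (1.0475)(4)^2 + (-0.215)(4)^3
  = 1 + (-4) + (16.76) + (-13.76) = 0.  So z_0 = 4 is a root, |z_0| = 4.
Divide out the factor (1 - 0.25 z) = (1 - z/z0) (since 1/z0 = 0.25):
  P(z) = (1 - 0.25 z)(1 + (-0.75) z + (0.86) z^2)
  [check: z-coef -0.75 - (0.25) = -1; z^2-coef 0.86 - (0.25)(-0.75) = 1.0475; z^3-coef -(0.25)(0.86) = -0.215.]
Remaining roots from the quadratic factor 1 + (-0.75) z + (0.86) z^2:
  Set 1 + (-0.75) z + (0.86) z^2 = 0, i.e. a z^2 + b z + c = 0 with a = 0.86, b = -0.75, c = 1.
  Discriminant D = b^2 - 4ac = (-0.75)^2 - 4*(0.86)*1 = 0.5625 - (3.44) = -2.8775.
  D < 0, so the roots are the complex-conjugate pair z = (-b +/- i sqrt(-D)) / (2a) = 0.436 +/- 0.9862i.
  For a conjugate pair |z|^2 = z * conj(z) = (product of roots) = c/a = 1/(0.86) = 1.162791, so |z| = sqrt(1.162791) = 1.0783 for both roots.
Moduli of all roots: 4.0000, 1.0783, 1.0783.
All moduli strictly greater than 1? Yes.
Verdict: Invertible.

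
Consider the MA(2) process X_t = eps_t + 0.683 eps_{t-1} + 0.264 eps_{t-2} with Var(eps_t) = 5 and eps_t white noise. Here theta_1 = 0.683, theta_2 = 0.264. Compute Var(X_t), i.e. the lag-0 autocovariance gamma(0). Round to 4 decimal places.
\gamma(0) = 7.6809

For an MA(q) process X_t = eps_t + sum_i theta_i eps_{t-i} with
Var(eps_t) = sigma^2, the variance is
  gamma(0) = sigma^2 * (1 + sum_i theta_i^2).
  sum_i theta_i^2 = (0.683)^2 + (0.264)^2 = 0.466489 + 0.069696 = 0.536185.
  gamma(0) = 5 * (1 + 0.536185) = 5 * 1.536185 = 7.680925, which rounds to 7.6809.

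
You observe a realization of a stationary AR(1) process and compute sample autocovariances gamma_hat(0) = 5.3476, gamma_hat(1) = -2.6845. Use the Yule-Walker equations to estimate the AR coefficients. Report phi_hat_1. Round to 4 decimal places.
\hat\phi_{1} = -0.5020

The Yule-Walker equations for an AR(p) process read, in matrix form,
  Gamma_p phi = r_p,   with   (Gamma_p)_{ij} = gamma(|i - j|),
                       (r_p)_i = gamma(i),   i,j = 1..p.
Substitute the sample gammas (Toeplitz matrix and right-hand side of size 1):
  Gamma_p = [[5.3476]]
  r_p     = [-2.6845]
With p = 1 this is the single equation gamma(0) phi_1 = gamma(1):
  phi_hat_1 = gamma(1) / gamma(0) = -2.6845 / 5.3476 = -0.5020.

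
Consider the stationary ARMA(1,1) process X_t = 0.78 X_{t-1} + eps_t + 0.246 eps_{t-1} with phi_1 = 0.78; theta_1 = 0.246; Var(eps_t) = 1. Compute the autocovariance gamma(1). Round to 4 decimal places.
\gamma(1) = 3.1227

Multiply the model equation by X_{t-k} and take expectations. With theta_0 = psi_0 = 1 and psi_j the MA(infinity) weights, this gives
  gamma(k) - sum_i phi_i gamma(k-i) = c_k,
  c_k = sigma^2 * sum_{j=k..q} theta_j psi_{j-k}   (c_k = 0 for k > q),
using gamma(-m) = gamma(m).
psi-weights needed (psi_j = theta_j + sum_i phi_i psi_{j-i}):
  psi_1 = theta_1 + phi_1 = 0.246 + (0.78) = 1.026
Right-hand sides:
  c_0 = sigma^2 (1 + theta_1 psi_1) = 1 * (1 + (0.246)(1.026)) = 1 * 1.252396 = 1.252396
  c_1 = sigma^2 theta_1 = 1 * (0.246) = 0.246
  c_2 = 0
Equations for k = 0 and k = 1 (AR order 1):
  gamma(0) = phi_1 gamma(1) + c_0
  gamma(1) = phi_1 gamma(0) + c_1
Substituting the second into the first: gamma(0) (1 - phi_1^2) = c_0 + phi_1 c_1, so
  gamma(0) = (c_0 + phi_1 c_1) / (1 - phi_1^2) = (1.252396 + (0.78)(0.246)) / (1 - (0.78)^2) = 1.444276 / 0.3916 = 3.688141.
  gamma(1) = phi_1 gamma(0) + c_1 = (0.78)(3.688141) + (0.246) = 3.12275.
Therefore gamma(1) = 3.1227 (to 4 decimal places).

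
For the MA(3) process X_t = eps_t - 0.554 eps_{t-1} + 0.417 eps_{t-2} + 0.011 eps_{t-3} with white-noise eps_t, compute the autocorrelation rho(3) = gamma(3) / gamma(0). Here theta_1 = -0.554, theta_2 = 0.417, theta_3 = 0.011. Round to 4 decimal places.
\rho(3) = 0.0074

For an MA(q) process with theta_0 = 1, the autocovariance is
  gamma(k) = sigma^2 * sum_{i=0..q-k} theta_i * theta_{i+k},
and rho(k) = gamma(k) / gamma(0). Sigma^2 cancels.
  numerator   = (1)*(0.011) = 0.011.
  denominator = (1)^2 + (-0.554)^2 + (0.417)^2 + (0.011)^2 = 1.480926.
  rho(3) = 0.011 / 1.480926 = 0.0074.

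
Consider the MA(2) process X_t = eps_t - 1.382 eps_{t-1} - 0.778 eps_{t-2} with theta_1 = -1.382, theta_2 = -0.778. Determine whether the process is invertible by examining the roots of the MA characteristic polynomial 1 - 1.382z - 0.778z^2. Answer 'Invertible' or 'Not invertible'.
\text{Not invertible}

The MA(q) characteristic polynomial is P(z) = 1 - 1.382z - 0.778z^2.
Invertibility requires all roots to lie outside the unit circle, i.e. |z| > 1 for every root.
Set 1 + (-1.382) z + (-0.778) z^2 = 0, i.e. a z^2 + b z + c = 0 with a = -0.778, b = -1.382, c = 1.
Discriminant D = b^2 - 4ac = (-1.382)^2 - 4*(-0.778)*1 = 1.909924 - (-3.112) = 5.021924.
D >= 0, so the roots are real: z = (-b +/- sqrt(D)) / (2a) = (1.382 +/- 2.240965) / (-1.556).
  z_1 = (1.382 + 2.240965) / (-1.556) = -2.3284,   |z_1| = 2.3284.
  z_2 = (1.382 - 2.240965) / (-1.556) = 0.552,   |z_2| = 0.552.
Moduli of all roots: 2.3284, 0.5520.
All moduli strictly greater than 1? No.
Verdict: Not invertible.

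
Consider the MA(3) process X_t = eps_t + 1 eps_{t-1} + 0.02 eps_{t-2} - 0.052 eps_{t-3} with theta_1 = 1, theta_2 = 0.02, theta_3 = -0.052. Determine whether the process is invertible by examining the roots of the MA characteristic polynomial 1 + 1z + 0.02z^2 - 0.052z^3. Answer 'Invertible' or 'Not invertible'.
\text{Invertible}

The MA(q) characteristic polynomial is P(z) = 1 + 1z + 0.02z^2 - 0.052z^3.
Invertibility requires all roots to lie outside the unit circle, i.e. |z| > 1 for every root.
Degree 3: look for a simple real root z0 first, then factor out (1 - z/z0) and solve the remaining quadratic.
Testing z0 = 5: P(5) = 1 + (1)(5) + (0.02)(5)^2 + (-0.052)(5)^3
  = 1 + (5) + (0.5) + (-6.5) = 0.  So z_0 = 5 is a root, |z_0| = 5.
Divide out the factor (1 - 0.2 z) = (1 - z/z0) (since 1/z0 = 0.2):
  P(z) = (1 - 0.2 z)(1 + (1.2) z + (0.26) z^2)
  [check: z-coef 1.2 - (0.2) = 1; z^2-coef 0.26 - (0.2)(1.2) = 0.02; z^3-coef -(0.2)(0.26) = -0.052.]
Remaining roots from the quadratic factor 1 + (1.2) z + (0.26) z^2:
  Set 1 + (1.2) z + (0.26) z^2 = 0, i.e. a z^2 + b z + c = 0 with a = 0.26, b = 1.2, c = 1.
  Discriminant D = b^2 - 4ac = (1.2)^2 - 4*(0.26)*1 = 1.44 - (1.04) = 0.4.
  D >= 0, so the roots are real: z = (-b +/- sqrt(D)) / (2a) = (-1.2 +/- 0.632456) / (0.52).
    z_1 = (-1.2 + 0.632456) / (0.52) = -1.0914,   |z_1| = 1.0914.
    z_2 = (-1.2 - 0.632456) / (0.52) = -3.524,   |z_2| = 3.524.
Moduli of all roots: 5.0000, 1.0914, 3.5240.
All moduli strictly greater than 1? Yes.
Verdict: Invertible.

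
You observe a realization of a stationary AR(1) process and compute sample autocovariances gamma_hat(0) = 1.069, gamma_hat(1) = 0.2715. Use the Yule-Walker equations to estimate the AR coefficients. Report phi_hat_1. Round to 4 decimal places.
\hat\phi_{1} = 0.2540

The Yule-Walker equations for an AR(p) process read, in matrix form,
  Gamma_p phi = r_p,   with   (Gamma_p)_{ij} = gamma(|i - j|),
                       (r_p)_i = gamma(i),   i,j = 1..p.
Substitute the sample gammas (Toeplitz matrix and right-hand side of size 1):
  Gamma_p = [[1.069]]
  r_p     = [0.2715]
With p = 1 this is the single equation gamma(0) phi_1 = gamma(1):
  phi_hat_1 = gamma(1) / gamma(0) = 0.2715 / 1.069 = 0.2540.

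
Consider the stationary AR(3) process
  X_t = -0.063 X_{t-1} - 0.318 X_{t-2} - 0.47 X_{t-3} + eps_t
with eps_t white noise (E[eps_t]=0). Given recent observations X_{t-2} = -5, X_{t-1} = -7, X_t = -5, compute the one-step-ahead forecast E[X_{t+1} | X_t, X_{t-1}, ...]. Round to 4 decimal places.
E[X_{t+1} \mid \mathcal F_t] = 4.8910

For an AR(p) model X_t = c + sum_i phi_i X_{t-i} + eps_t, the
one-step-ahead conditional mean is
  E[X_{t+1} | X_t, ...] = c + sum_i phi_i X_{t+1-i}.
Substitute known values:
  E[X_{t+1} | ...] = (-0.063) * (-5) + (-0.318) * (-7) + (-0.47) * (-5)
                   = 4.8910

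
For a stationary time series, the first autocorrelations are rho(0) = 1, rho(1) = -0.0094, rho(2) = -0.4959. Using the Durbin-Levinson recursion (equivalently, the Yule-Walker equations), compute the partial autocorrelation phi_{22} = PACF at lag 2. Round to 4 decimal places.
\phi_{22} = -0.4960

The PACF at lag k is phi_{kk}, the last component of the solution
to the Yule-Walker system G_k phi = r_k where
  (G_k)_{ij} = rho(|i - j|), (r_k)_i = rho(i), i,j = 1..k.
Equivalently, Durbin-Levinson gives phi_{kk} iteratively:
  phi_{11} = rho(1)
  phi_{kk} = [rho(k) - sum_{j=1..k-1} phi_{k-1,j} rho(k-j)]
            / [1 - sum_{j=1..k-1} phi_{k-1,j} rho(j)],
  phi_{k,j} = phi_{k-1,j} - phi_{kk} phi_{k-1,k-j},  j = 1..k-1.
Step k = 1:
  phi_11 = rho(1) = -0.0094.
Step k = 2:
  phi_22 = [rho(2) - phi_11 rho(1)] / [1 - phi_11 rho(1)] = [-0.4959 - (-0.0094)(-0.0094)] / [1 - (-0.0094)(-0.0094)]
         = -0.49598836 / 0.99991164 = -0.496.
Therefore phi_{22} = -0.4960.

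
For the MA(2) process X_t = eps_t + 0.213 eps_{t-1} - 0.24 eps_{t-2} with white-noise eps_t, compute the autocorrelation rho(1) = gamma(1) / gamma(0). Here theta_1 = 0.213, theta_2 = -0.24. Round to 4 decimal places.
\rho(1) = 0.1468

For an MA(q) process with theta_0 = 1, the autocovariance is
  gamma(k) = sigma^2 * sum_{i=0..q-k} theta_i * theta_{i+k},
and rho(k) = gamma(k) / gamma(0). Sigma^2 cancels.
  numerator   = (1)*(0.213) + (0.213)*(-0.24) = 0.16188.
  denominator = (1)^2 + (0.213)^2 + (-0.24)^2 = 1.102969.
  rho(1) = 0.16188 / 1.102969 = 0.1468.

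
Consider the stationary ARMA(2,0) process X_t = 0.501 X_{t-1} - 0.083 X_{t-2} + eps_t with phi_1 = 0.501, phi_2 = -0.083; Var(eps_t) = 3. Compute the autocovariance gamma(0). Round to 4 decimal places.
\gamma(0) = 3.8433

Multiply the model equation by X_{t-k} and take expectations. With theta_0 = psi_0 = 1 and psi_j the MA(infinity) weights, this gives
  gamma(k) - sum_i phi_i gamma(k-i) = c_k,
  c_k = sigma^2 * sum_{j=k..q} theta_j psi_{j-k}   (c_k = 0 for k > q),
using gamma(-m) = gamma(m).
Pure AR (q = 0): c_0 = sigma^2 = 3, c_k = 0 for k >= 1.
Equations for k = 0, 1, 2 (AR order 2, c_2 = 0):
  (E0) gamma(0) = phi_1 gamma(1) + phi_2 gamma(2) + c_0
  (E1) gamma(1) = phi_1 gamma(0) + phi_2 gamma(1) + c_1
  (E2) gamma(2) = phi_1 gamma(1) + phi_2 gamma(0)
From (E1): gamma(1) = A gamma(0) + B with
  A = phi_1 / (1 - phi_2) = 0.501 / 1.083 = 0.462604,   B = c_1 / (1 - phi_2) = 0 / 1.083 = 0.
Insert (E2) into (E0): gamma(0) (1 - phi_2^2) = phi_1 (1 + phi_2) gamma(1) + c_0.
  phi_1 (1 + phi_2) = (0.501)(0.917) = 0.459417,   1 - phi_2^2 = 0.993111.
Replace gamma(1) by A gamma(0) + B and collect gamma(0):
  gamma(0) [0.993111 - (0.459417)(0.462604)] = c_0 = 3
  gamma(0) * 0.780583 = 3
  gamma(0) = 3 / 0.780583 = 3.843282.
Therefore gamma(0) = 3.8433 (to 4 decimal places).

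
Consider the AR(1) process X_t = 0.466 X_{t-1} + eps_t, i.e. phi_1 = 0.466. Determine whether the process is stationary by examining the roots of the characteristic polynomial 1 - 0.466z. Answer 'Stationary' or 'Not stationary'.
\text{Stationary}

The AR(p) characteristic polynomial is P(z) = 1 - 0.466z.
Stationarity requires all roots to lie outside the unit circle, i.e. |z| > 1 for every root.
This is linear in z: 1 + (-0.466) z = 0  =>  z = -1/(-0.466) = 2.145923,  |z| = 2.145923.
Moduli of all roots: 2.1459.
All moduli strictly greater than 1? Yes.
Verdict: Stationary.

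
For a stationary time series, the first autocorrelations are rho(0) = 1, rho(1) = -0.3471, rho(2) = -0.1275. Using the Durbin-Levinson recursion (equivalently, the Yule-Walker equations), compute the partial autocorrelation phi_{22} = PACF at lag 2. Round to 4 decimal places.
\phi_{22} = -0.2819

The PACF at lag k is phi_{kk}, the last component of the solution
to the Yule-Walker system G_k phi = r_k where
  (G_k)_{ij} = rho(|i - j|), (r_k)_i = rho(i), i,j = 1..k.
Equivalently, Durbin-Levinson gives phi_{kk} iteratively:
  phi_{11} = rho(1)
  phi_{kk} = [rho(k) - sum_{j=1..k-1} phi_{k-1,j} rho(k-j)]
            / [1 - sum_{j=1..k-1} phi_{k-1,j} rho(j)],
  phi_{k,j} = phi_{k-1,j} - phi_{kk} phi_{k-1,k-j},  j = 1..k-1.
Step k = 1:
  phi_11 = rho(1) = -0.3471.
Step k = 2:
  phi_22 = [rho(2) - phi_11 rho(1)] / [1 - phi_11 rho(1)] = [-0.1275 - (-0.3471)(-0.3471)] / [1 - (-0.3471)(-0.3471)]
         = -0.24797841 / 0.87952159 = -0.2819.
Therefore phi_{22} = -0.2819.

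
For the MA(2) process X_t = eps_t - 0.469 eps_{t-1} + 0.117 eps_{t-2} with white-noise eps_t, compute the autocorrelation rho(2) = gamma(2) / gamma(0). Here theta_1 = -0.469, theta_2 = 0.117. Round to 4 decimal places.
\rho(2) = 0.0948

For an MA(q) process with theta_0 = 1, the autocovariance is
  gamma(k) = sigma^2 * sum_{i=0..q-k} theta_i * theta_{i+k},
and rho(k) = gamma(k) / gamma(0). Sigma^2 cancels.
  numerator   = (1)*(0.117) = 0.117.
  denominator = (1)^2 + (-0.469)^2 + (0.117)^2 = 1.23365.
  rho(2) = 0.117 / 1.23365 = 0.0948.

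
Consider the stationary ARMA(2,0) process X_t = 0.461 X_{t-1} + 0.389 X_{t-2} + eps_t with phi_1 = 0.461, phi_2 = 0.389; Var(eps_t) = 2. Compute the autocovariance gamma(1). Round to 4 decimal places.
\gamma(1) = 4.1280

Multiply the model equation by X_{t-k} and take expectations. With theta_0 = psi_0 = 1 and psi_j the MA(infinity) weights, this gives
  gamma(k) - sum_i phi_i gamma(k-i) = c_k,
  c_k = sigma^2 * sum_{j=k..q} theta_j psi_{j-k}   (c_k = 0 for k > q),
using gamma(-m) = gamma(m).
Pure AR (q = 0): c_0 = sigma^2 = 2, c_k = 0 for k >= 1.
Equations for k = 0, 1, 2 (AR order 2, c_2 = 0):
  (E0) gamma(0) = phi_1 gamma(1) + phi_2 gamma(2) + c_0
  (E1) gamma(1) = phi_1 gamma(0) + phi_2 gamma(1) + c_1
  (E2) gamma(2) = phi_1 gamma(1) + phi_2 gamma(0)
From (E1): gamma(1) = A gamma(0) + B with
  A = phi_1 / (1 - phi_2) = 0.461 / 0.611 = 0.754501,   B = c_1 / (1 - phi_2) = 0 / 0.611 = 0.
Insert (E2) into (E0): gamma(0) (1 - phi_2^2) = phi_1 (1 + phi_2) gamma(1) + c_0.
  phi_1 (1 + phi_2) = (0.461)(1.389) = 0.640329,   1 - phi_2^2 = 0.848679.
Replace gamma(1) by A gamma(0) + B and collect gamma(0):
  gamma(0) [0.848679 - (0.640329)(0.754501)] = c_0 = 2
  gamma(0) * 0.36555 = 2
  gamma(0) = 2 / 0.36555 = 5.471204.
  gamma(1) = A gamma(0) = (0.754501)(5.471204) = 4.128028.
Therefore gamma(1) = 4.1280 (to 4 decimal places).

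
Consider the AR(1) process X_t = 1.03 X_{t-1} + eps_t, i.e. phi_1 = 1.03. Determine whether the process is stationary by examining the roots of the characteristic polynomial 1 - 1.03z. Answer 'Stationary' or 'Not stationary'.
\text{Not stationary}

The AR(p) characteristic polynomial is P(z) = 1 - 1.03z.
Stationarity requires all roots to lie outside the unit circle, i.e. |z| > 1 for every root.
This is linear in z: 1 + (-1.03) z = 0  =>  z = -1/(-1.03) = 0.970874,  |z| = 0.970874.
Moduli of all roots: 0.9709.
All moduli strictly greater than 1? No.
Verdict: Not stationary.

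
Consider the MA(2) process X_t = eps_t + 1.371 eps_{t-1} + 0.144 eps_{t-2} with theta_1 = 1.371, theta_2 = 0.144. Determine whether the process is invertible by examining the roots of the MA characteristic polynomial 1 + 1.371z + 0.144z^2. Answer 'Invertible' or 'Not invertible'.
\text{Not invertible}

The MA(q) characteristic polynomial is P(z) = 1 + 1.371z + 0.144z^2.
Invertibility requires all roots to lie outside the unit circle, i.e. |z| > 1 for every root.
Set 1 + (1.371) z + (0.144) z^2 = 0, i.e. a z^2 + b z + c = 0 with a = 0.144, b = 1.371, c = 1.
Discriminant D = b^2 - 4ac = (1.371)^2 - 4*(0.144)*1 = 1.879641 - (0.576) = 1.303641.
D >= 0, so the roots are real: z = (-b +/- sqrt(D)) / (2a) = (-1.371 +/- 1.141771) / (0.288).
  z_1 = (-1.371 + 1.141771) / (0.288) = -0.7959,   |z_1| = 0.7959.
  z_2 = (-1.371 - 1.141771) / (0.288) = -8.7249,   |z_2| = 8.7249.
Moduli of all roots: 0.7959, 8.7249.
All moduli strictly greater than 1? No.
Verdict: Not invertible.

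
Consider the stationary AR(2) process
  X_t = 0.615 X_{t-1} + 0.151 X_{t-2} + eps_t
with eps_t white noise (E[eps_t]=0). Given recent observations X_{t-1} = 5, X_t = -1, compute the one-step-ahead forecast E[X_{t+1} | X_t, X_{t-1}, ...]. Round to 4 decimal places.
E[X_{t+1} \mid \mathcal F_t] = 0.1400

For an AR(p) model X_t = c + sum_i phi_i X_{t-i} + eps_t, the
one-step-ahead conditional mean is
  E[X_{t+1} | X_t, ...] = c + sum_i phi_i X_{t+1-i}.
Substitute known values:
  E[X_{t+1} | ...] = (0.615) * (-1) + (0.151) * (5)
                   = 0.1400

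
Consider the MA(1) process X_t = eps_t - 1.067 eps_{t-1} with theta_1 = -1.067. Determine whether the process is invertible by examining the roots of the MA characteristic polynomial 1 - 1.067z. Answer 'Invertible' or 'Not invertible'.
\text{Not invertible}

The MA(q) characteristic polynomial is P(z) = 1 - 1.067z.
Invertibility requires all roots to lie outside the unit circle, i.e. |z| > 1 for every root.
This is linear in z: 1 + (-1.067) z = 0  =>  z = -1/(-1.067) = 0.937207,  |z| = 0.937207.
Moduli of all roots: 0.9372.
All moduli strictly greater than 1? No.
Verdict: Not invertible.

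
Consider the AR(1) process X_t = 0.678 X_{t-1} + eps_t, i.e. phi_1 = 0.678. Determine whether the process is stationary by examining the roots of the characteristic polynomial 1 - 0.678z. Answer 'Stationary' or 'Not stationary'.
\text{Stationary}

The AR(p) characteristic polynomial is P(z) = 1 - 0.678z.
Stationarity requires all roots to lie outside the unit circle, i.e. |z| > 1 for every root.
This is linear in z: 1 + (-0.678) z = 0  =>  z = -1/(-0.678) = 1.474926,  |z| = 1.474926.
Moduli of all roots: 1.4749.
All moduli strictly greater than 1? Yes.
Verdict: Stationary.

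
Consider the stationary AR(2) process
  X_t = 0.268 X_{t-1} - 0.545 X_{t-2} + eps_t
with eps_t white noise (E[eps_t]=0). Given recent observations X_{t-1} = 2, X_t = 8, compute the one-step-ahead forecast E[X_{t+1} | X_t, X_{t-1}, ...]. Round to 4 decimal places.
E[X_{t+1} \mid \mathcal F_t] = 1.0540

For an AR(p) model X_t = c + sum_i phi_i X_{t-i} + eps_t, the
one-step-ahead conditional mean is
  E[X_{t+1} | X_t, ...] = c + sum_i phi_i X_{t+1-i}.
Substitute known values:
  E[X_{t+1} | ...] = (0.268) * (8) + (-0.545) * (2)
                   = 1.0540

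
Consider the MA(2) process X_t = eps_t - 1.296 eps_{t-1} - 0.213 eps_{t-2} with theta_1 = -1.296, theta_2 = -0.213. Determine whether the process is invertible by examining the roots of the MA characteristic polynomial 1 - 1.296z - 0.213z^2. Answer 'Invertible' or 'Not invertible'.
\text{Not invertible}

The MA(q) characteristic polynomial is P(z) = 1 - 1.296z - 0.213z^2.
Invertibility requires all roots to lie outside the unit circle, i.e. |z| > 1 for every root.
Set 1 + (-1.296) z + (-0.213) z^2 = 0, i.e. a z^2 + b z + c = 0 with a = -0.213, b = -1.296, c = 1.
Discriminant D = b^2 - 4ac = (-1.296)^2 - 4*(-0.213)*1 = 1.679616 - (-0.852) = 2.531616.
D >= 0, so the roots are real: z = (-b +/- sqrt(D)) / (2a) = (1.296 +/- 1.591105) / (-0.426).
  z_1 = (1.296 + 1.591105) / (-0.426) = -6.7772,   |z_1| = 6.7772.
  z_2 = (1.296 - 1.591105) / (-0.426) = 0.6927,   |z_2| = 0.6927.
Moduli of all roots: 6.7772, 0.6927.
All moduli strictly greater than 1? No.
Verdict: Not invertible.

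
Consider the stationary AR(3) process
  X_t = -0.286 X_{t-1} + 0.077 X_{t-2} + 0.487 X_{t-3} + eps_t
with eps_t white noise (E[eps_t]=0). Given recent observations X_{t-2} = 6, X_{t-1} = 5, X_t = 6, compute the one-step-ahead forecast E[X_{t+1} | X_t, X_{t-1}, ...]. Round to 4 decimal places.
E[X_{t+1} \mid \mathcal F_t] = 1.5910

For an AR(p) model X_t = c + sum_i phi_i X_{t-i} + eps_t, the
one-step-ahead conditional mean is
  E[X_{t+1} | X_t, ...] = c + sum_i phi_i X_{t+1-i}.
Substitute known values:
  E[X_{t+1} | ...] = (-0.286) * (6) + (0.077) * (5) + (0.487) * (6)
                   = 1.5910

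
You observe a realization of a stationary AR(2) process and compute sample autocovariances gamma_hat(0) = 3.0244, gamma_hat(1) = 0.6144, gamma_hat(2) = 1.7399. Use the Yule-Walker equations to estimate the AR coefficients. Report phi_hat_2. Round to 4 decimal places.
\hat\phi_{2} = 0.5570

The Yule-Walker equations for an AR(p) process read, in matrix form,
  Gamma_p phi = r_p,   with   (Gamma_p)_{ij} = gamma(|i - j|),
                       (r_p)_i = gamma(i),   i,j = 1..p.
Substitute the sample gammas (Toeplitz matrix and right-hand side of size 2):
  Gamma_p = [[3.0244, 0.6144], [0.6144, 3.0244]]
  r_p     = [0.6144, 1.7399]
Written out:
  3.0244 phi_1 + 0.6144 phi_2 = 0.6144
  0.6144 phi_1 + 3.0244 phi_2 = 1.7399
Solve by Cramer's rule:
  det = gamma(0)^2 - gamma(1)^2 = (3.0244)^2 - (0.6144)^2 = 9.14699536 - 0.37748736 = 8.769508
  phi_hat_1 = [gamma(1) gamma(0) - gamma(1) gamma(2)] / det = [(0.6144)(3.0244) - (0.6144)(1.7399)] / 8.769508 = 0.7891968 / 8.769508 = 0.09
  phi_hat_2 = [gamma(0) gamma(2) - gamma(1)^2] / det = [(3.0244)(1.7399) - (0.6144)^2] / 8.769508 = 4.8846662 / 8.769508 = 0.557
So phi_hat = [0.0900, 0.5570].
Therefore phi_hat_2 = 0.5570.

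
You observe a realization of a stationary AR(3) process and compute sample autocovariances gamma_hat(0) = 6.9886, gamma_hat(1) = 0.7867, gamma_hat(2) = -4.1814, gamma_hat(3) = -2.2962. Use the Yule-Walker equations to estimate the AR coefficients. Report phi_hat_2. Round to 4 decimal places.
\hat\phi_{2} = -0.5740

The Yule-Walker equations for an AR(p) process read, in matrix form,
  Gamma_p phi = r_p,   with   (Gamma_p)_{ij} = gamma(|i - j|),
                       (r_p)_i = gamma(i),   i,j = 1..p.
Substitute the sample gammas (Toeplitz matrix and right-hand side of size 3):
  Gamma_p = [[6.9886, 0.7867, -4.1814], [0.7867, 6.9886, 0.7867], [-4.1814, 0.7867, 6.9886]]
  r_p     = [0.7867, -4.1814, -2.2962]
Written out (R1..R3):
  (R1) 6.9886 phi_1 + 0.7867 phi_2 - 4.1814 phi_3 = 0.7867
  (R2) 0.7867 phi_1 + 6.9886 phi_2 + 0.7867 phi_3 = -4.1814
  (R3) -4.1814 phi_1 + 0.7867 phi_2 + 6.9886 phi_3 = -2.2962
Gaussian elimination:
  R2 <- R2 - (0.7867/6.9886) R1 = R2 - (0.112569) R1:  6.900042 phi_2 + 1.257396 phi_3 = -4.269958
  R3 <- R3 - (-4.1814/6.9886) R1 = R3 - (-0.598317) R1:  1.257396 phi_2 + 4.486796 phi_3 = -1.825504
  R3 <- R3 - (1.257396/6.900042) R2 = R3 - (0.18223) R2:  4.257661 phi_3 = -1.047388
Back-substitution:
  phi_hat_3 = -1.047388 / 4.257661 = -0.246001
  phi_hat_2 = (-4.269958 - (1.257396)(-0.246001)) / 6.900042 = -0.574002
  phi_hat_1 = (0.7867 - (0.7867)(-0.574002) - (-4.1814)(-0.246001)) / 6.9886 = 0.029997
So phi_hat = [0.0300, -0.5740, -0.2460].
Therefore phi_hat_2 = -0.5740.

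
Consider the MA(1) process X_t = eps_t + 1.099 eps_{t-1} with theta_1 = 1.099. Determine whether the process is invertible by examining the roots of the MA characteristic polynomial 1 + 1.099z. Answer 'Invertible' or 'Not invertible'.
\text{Not invertible}

The MA(q) characteristic polynomial is P(z) = 1 + 1.099z.
Invertibility requires all roots to lie outside the unit circle, i.e. |z| > 1 for every root.
This is linear in z: 1 + (1.099) z = 0  =>  z = -1/(1.099) = -0.909918,  |z| = 0.909918.
Moduli of all roots: 0.9099.
All moduli strictly greater than 1? No.
Verdict: Not invertible.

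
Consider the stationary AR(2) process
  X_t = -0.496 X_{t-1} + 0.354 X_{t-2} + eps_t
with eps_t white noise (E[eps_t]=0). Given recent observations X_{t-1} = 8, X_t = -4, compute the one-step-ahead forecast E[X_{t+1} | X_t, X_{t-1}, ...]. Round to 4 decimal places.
E[X_{t+1} \mid \mathcal F_t] = 4.8160

For an AR(p) model X_t = c + sum_i phi_i X_{t-i} + eps_t, the
one-step-ahead conditional mean is
  E[X_{t+1} | X_t, ...] = c + sum_i phi_i X_{t+1-i}.
Substitute known values:
  E[X_{t+1} | ...] = (-0.496) * (-4) + (0.354) * (8)
                   = 4.8160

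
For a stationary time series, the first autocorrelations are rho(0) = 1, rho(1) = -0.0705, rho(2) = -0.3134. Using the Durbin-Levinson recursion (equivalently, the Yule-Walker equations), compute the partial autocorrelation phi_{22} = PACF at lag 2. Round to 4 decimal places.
\phi_{22} = -0.3200

The PACF at lag k is phi_{kk}, the last component of the solution
to the Yule-Walker system G_k phi = r_k where
  (G_k)_{ij} = rho(|i - j|), (r_k)_i = rho(i), i,j = 1..k.
Equivalently, Durbin-Levinson gives phi_{kk} iteratively:
  phi_{11} = rho(1)
  phi_{kk} = [rho(k) - sum_{j=1..k-1} phi_{k-1,j} rho(k-j)]
            / [1 - sum_{j=1..k-1} phi_{k-1,j} rho(j)],
  phi_{k,j} = phi_{k-1,j} - phi_{kk} phi_{k-1,k-j},  j = 1..k-1.
Step k = 1:
  phi_11 = rho(1) = -0.0705.
Step k = 2:
  phi_22 = [rho(2) - phi_11 rho(1)] / [1 - phi_11 rho(1)] = [-0.3134 - (-0.0705)(-0.0705)] / [1 - (-0.0705)(-0.0705)]
         = -0.31837025 / 0.99502975 = -0.32.
Therefore phi_{22} = -0.3200.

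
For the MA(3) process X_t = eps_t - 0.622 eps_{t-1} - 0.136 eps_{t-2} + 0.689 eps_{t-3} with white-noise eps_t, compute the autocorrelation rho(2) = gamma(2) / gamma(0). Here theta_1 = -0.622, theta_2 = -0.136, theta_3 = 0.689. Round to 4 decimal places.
\rho(2) = -0.3003

For an MA(q) process with theta_0 = 1, the autocovariance is
  gamma(k) = sigma^2 * sum_{i=0..q-k} theta_i * theta_{i+k},
and rho(k) = gamma(k) / gamma(0). Sigma^2 cancels.
  numerator   = (1)*(-0.136) + (-0.622)*(0.689) = -0.564558.
  denominator = (1)^2 + (-0.622)^2 + (-0.136)^2 + (0.689)^2 = 1.880101.
  rho(2) = -0.564558 / 1.880101 = -0.3003.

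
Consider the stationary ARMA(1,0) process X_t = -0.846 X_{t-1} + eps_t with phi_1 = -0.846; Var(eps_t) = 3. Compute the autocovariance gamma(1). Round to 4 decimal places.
\gamma(1) = -8.9277

Multiply the model equation by X_{t-k} and take expectations. With theta_0 = psi_0 = 1 and psi_j the MA(infinity) weights, this gives
  gamma(k) - sum_i phi_i gamma(k-i) = c_k,
  c_k = sigma^2 * sum_{j=k..q} theta_j psi_{j-k}   (c_k = 0 for k > q),
using gamma(-m) = gamma(m).
Pure AR (q = 0): c_0 = sigma^2 = 3, c_k = 0 for k >= 1.
Equations for k = 0 and k = 1 (AR order 1):
  gamma(0) = phi_1 gamma(1) + c_0
  gamma(1) = phi_1 gamma(0) + c_1
Substituting the second into the first: gamma(0) (1 - phi_1^2) = c_0 + phi_1 c_1, so
  gamma(0) = c_0 / (1 - phi_1^2) = 3 / (1 - (-0.846)^2) = 3 / 0.284284 = 10.552827.
  gamma(1) = phi_1 gamma(0) = (-0.846)(10.552827) = -8.927692.
Therefore gamma(1) = -8.9277 (to 4 decimal places).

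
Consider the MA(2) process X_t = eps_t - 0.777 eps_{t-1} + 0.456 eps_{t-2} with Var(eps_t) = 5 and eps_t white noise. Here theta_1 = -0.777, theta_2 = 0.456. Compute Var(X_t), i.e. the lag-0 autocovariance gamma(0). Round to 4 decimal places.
\gamma(0) = 9.0583

For an MA(q) process X_t = eps_t + sum_i theta_i eps_{t-i} with
Var(eps_t) = sigma^2, the variance is
  gamma(0) = sigma^2 * (1 + sum_i theta_i^2).
  sum_i theta_i^2 = (-0.777)^2 + (0.456)^2 = 0.603729 + 0.207936 = 0.811665.
  gamma(0) = 5 * (1 + 0.811665) = 5 * 1.811665 = 9.058325, which rounds to 9.0583.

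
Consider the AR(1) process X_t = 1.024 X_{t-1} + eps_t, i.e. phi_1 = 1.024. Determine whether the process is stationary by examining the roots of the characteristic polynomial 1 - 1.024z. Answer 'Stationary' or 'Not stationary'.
\text{Not stationary}

The AR(p) characteristic polynomial is P(z) = 1 - 1.024z.
Stationarity requires all roots to lie outside the unit circle, i.e. |z| > 1 for every root.
This is linear in z: 1 + (-1.024) z = 0  =>  z = -1/(-1.024) = 0.976562,  |z| = 0.976562.
Moduli of all roots: 0.9766.
All moduli strictly greater than 1? No.
Verdict: Not stationary.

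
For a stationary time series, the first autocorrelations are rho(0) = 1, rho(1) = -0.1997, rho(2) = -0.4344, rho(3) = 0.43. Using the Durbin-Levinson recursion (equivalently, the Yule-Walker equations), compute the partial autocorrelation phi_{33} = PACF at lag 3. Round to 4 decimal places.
\phi_{33} = 0.2780

The PACF at lag k is phi_{kk}, the last component of the solution
to the Yule-Walker system G_k phi = r_k where
  (G_k)_{ij} = rho(|i - j|), (r_k)_i = rho(i), i,j = 1..k.
Equivalently, Durbin-Levinson gives phi_{kk} iteratively:
  phi_{11} = rho(1)
  phi_{kk} = [rho(k) - sum_{j=1..k-1} phi_{k-1,j} rho(k-j)]
            / [1 - sum_{j=1..k-1} phi_{k-1,j} rho(j)],
  phi_{k,j} = phi_{k-1,j} - phi_{kk} phi_{k-1,k-j},  j = 1..k-1.
Step k = 1:
  phi_11 = rho(1) = -0.1997.
Step k = 2:
  phi_22 = [rho(2) - phi_11 rho(1)] / [1 - phi_11 rho(1)] = [-0.4344 - (-0.1997)(-0.1997)] / [1 - (-0.1997)(-0.1997)]
         = -0.47428009 / 0.96011991 = -0.49398.
  Update: phi_21 = phi_11 - phi_22 phi_11 = -0.1997 - (-0.49398)(-0.1997) = -0.298348.
Step k = 3:
  phi_33 = [rho(3) - phi_21 rho(2) - phi_22 rho(1)] / [1 - phi_21 rho(1) - phi_22 rho(2)]
    numerator   = 0.43 - (-0.298348)(-0.4344) - (-0.49398)(-0.1997) = 0.20174989
    denominator = 1 - (-0.298348)(-0.1997) - (-0.49398)(-0.4344) = 0.725835
  phi_33 = 0.20174989 / 0.725835 = 0.278.
Therefore phi_{33} = 0.2780.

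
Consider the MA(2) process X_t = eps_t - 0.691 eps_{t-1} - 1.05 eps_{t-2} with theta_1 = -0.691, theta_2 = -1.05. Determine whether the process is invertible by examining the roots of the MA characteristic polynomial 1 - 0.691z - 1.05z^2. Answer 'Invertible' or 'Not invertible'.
\text{Not invertible}

The MA(q) characteristic polynomial is P(z) = 1 - 0.691z - 1.05z^2.
Invertibility requires all roots to lie outside the unit circle, i.e. |z| > 1 for every root.
Set 1 + (-0.691) z + (-1.05) z^2 = 0, i.e. a z^2 + b z + c = 0 with a = -1.05, b = -0.691, c = 1.
Discriminant D = b^2 - 4ac = (-0.691)^2 - 4*(-1.05)*1 = 0.477481 - (-4.2) = 4.677481.
D >= 0, so the roots are real: z = (-b +/- sqrt(D)) / (2a) = (0.691 +/- 2.162748) / (-2.1).
  z_1 = (0.691 + 2.162748) / (-2.1) = -1.3589,   |z_1| = 1.3589.
  z_2 = (0.691 - 2.162748) / (-2.1) = 0.7008,   |z_2| = 0.7008.
Moduli of all roots: 1.3589, 0.7008.
All moduli strictly greater than 1? No.
Verdict: Not invertible.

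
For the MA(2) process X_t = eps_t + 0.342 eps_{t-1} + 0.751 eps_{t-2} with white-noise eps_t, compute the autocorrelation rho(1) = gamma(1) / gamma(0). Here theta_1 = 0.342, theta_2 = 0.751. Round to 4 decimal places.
\rho(1) = 0.3562

For an MA(q) process with theta_0 = 1, the autocovariance is
  gamma(k) = sigma^2 * sum_{i=0..q-k} theta_i * theta_{i+k},
and rho(k) = gamma(k) / gamma(0). Sigma^2 cancels.
  numerator   = (1)*(0.342) + (0.342)*(0.751) = 0.598842.
  denominator = (1)^2 + (0.342)^2 + (0.751)^2 = 1.680965.
  rho(1) = 0.598842 / 1.680965 = 0.3562.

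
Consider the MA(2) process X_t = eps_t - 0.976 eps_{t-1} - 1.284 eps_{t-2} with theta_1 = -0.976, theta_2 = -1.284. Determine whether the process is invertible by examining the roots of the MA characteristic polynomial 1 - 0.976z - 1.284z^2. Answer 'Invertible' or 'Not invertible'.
\text{Not invertible}

The MA(q) characteristic polynomial is P(z) = 1 - 0.976z - 1.284z^2.
Invertibility requires all roots to lie outside the unit circle, i.e. |z| > 1 for every root.
Set 1 + (-0.976) z + (-1.284) z^2 = 0, i.e. a z^2 + b z + c = 0 with a = -1.284, b = -0.976, c = 1.
Discriminant D = b^2 - 4ac = (-0.976)^2 - 4*(-1.284)*1 = 0.952576 - (-5.136) = 6.088576.
D >= 0, so the roots are real: z = (-b +/- sqrt(D)) / (2a) = (0.976 +/- 2.467504) / (-2.568).
  z_1 = (0.976 + 2.467504) / (-2.568) = -1.3409,   |z_1| = 1.3409.
  z_2 = (0.976 - 2.467504) / (-2.568) = 0.5808,   |z_2| = 0.5808.
Moduli of all roots: 1.3409, 0.5808.
All moduli strictly greater than 1? No.
Verdict: Not invertible.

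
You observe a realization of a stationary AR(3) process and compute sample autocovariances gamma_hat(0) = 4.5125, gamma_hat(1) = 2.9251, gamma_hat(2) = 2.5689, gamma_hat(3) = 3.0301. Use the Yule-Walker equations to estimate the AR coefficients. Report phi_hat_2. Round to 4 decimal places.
\hat\phi_{2} = 0.0520

The Yule-Walker equations for an AR(p) process read, in matrix form,
  Gamma_p phi = r_p,   with   (Gamma_p)_{ij} = gamma(|i - j|),
                       (r_p)_i = gamma(i),   i,j = 1..p.
Substitute the sample gammas (Toeplitz matrix and right-hand side of size 3):
  Gamma_p = [[4.5125, 2.9251, 2.5689], [2.9251, 4.5125, 2.9251], [2.5689, 2.9251, 4.5125]]
  r_p     = [2.9251, 2.5689, 3.0301]
Written out (R1..R3):
  (R1) 4.5125 phi_1 + 2.9251 phi_2 + 2.5689 phi_3 = 2.9251
  (R2) 2.9251 phi_1 + 4.5125 phi_2 + 2.9251 phi_3 = 2.5689
  (R3) 2.5689 phi_1 + 2.9251 phi_2 + 4.5125 phi_3 = 3.0301
Gaussian elimination:
  R2 <- R2 - (2.9251/4.5125) R1 = R2 - (0.648222) R1:  2.616387 phi_2 + 1.259884 phi_3 = 0.672787
  R3 <- R3 - (2.5689/4.5125) R1 = R3 - (0.569285) R1:  1.259884 phi_2 + 3.050063 phi_3 = 1.364884
  R3 <- R3 - (1.259884/2.616387) R2 = R3 - (0.481536) R2:  2.443384 phi_3 = 1.040913
Back-substitution:
  phi_hat_3 = 1.040913 / 2.443384 = 0.426013
  phi_hat_2 = (0.672787 - (1.259884)(0.426013)) / 2.616387 = 0.052003
  phi_hat_1 = (2.9251 - (2.9251)(0.052003) - (2.5689)(0.426013)) / 4.5125 = 0.371989
So phi_hat = [0.3720, 0.0520, 0.4260].
Therefore phi_hat_2 = 0.0520.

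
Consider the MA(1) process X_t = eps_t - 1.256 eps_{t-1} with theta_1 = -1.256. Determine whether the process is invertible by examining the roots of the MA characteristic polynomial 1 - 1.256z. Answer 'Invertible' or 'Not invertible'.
\text{Not invertible}

The MA(q) characteristic polynomial is P(z) = 1 - 1.256z.
Invertibility requires all roots to lie outside the unit circle, i.e. |z| > 1 for every root.
This is linear in z: 1 + (-1.256) z = 0  =>  z = -1/(-1.256) = 0.796178,  |z| = 0.796178.
Moduli of all roots: 0.7962.
All moduli strictly greater than 1? No.
Verdict: Not invertible.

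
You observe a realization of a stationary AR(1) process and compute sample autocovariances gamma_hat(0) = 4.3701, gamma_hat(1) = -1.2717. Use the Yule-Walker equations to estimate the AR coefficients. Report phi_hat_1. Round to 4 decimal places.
\hat\phi_{1} = -0.2910

The Yule-Walker equations for an AR(p) process read, in matrix form,
  Gamma_p phi = r_p,   with   (Gamma_p)_{ij} = gamma(|i - j|),
                       (r_p)_i = gamma(i),   i,j = 1..p.
Substitute the sample gammas (Toeplitz matrix and right-hand side of size 1):
  Gamma_p = [[4.3701]]
  r_p     = [-1.2717]
With p = 1 this is the single equation gamma(0) phi_1 = gamma(1):
  phi_hat_1 = gamma(1) / gamma(0) = -1.2717 / 4.3701 = -0.2910.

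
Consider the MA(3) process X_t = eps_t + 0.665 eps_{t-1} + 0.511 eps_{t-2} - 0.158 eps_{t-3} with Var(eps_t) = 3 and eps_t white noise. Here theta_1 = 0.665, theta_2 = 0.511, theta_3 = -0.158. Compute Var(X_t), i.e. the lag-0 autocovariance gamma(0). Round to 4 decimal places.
\gamma(0) = 5.1849

For an MA(q) process X_t = eps_t + sum_i theta_i eps_{t-i} with
Var(eps_t) = sigma^2, the variance is
  gamma(0) = sigma^2 * (1 + sum_i theta_i^2).
  sum_i theta_i^2 = (0.665)^2 + (0.511)^2 + (-0.158)^2 = 0.442225 + 0.261121 + 0.024964 = 0.72831.
  gamma(0) = 3 * (1 + 0.72831) = 3 * 1.72831 = 5.18493, which rounds to 5.1849.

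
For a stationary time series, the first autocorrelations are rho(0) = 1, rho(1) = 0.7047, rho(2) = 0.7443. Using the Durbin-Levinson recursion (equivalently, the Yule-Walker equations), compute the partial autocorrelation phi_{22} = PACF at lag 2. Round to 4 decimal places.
\phi_{22} = 0.4921

The PACF at lag k is phi_{kk}, the last component of the solution
to the Yule-Walker system G_k phi = r_k where
  (G_k)_{ij} = rho(|i - j|), (r_k)_i = rho(i), i,j = 1..k.
Equivalently, Durbin-Levinson gives phi_{kk} iteratively:
  phi_{11} = rho(1)
  phi_{kk} = [rho(k) - sum_{j=1..k-1} phi_{k-1,j} rho(k-j)]
            / [1 - sum_{j=1..k-1} phi_{k-1,j} rho(j)],
  phi_{k,j} = phi_{k-1,j} - phi_{kk} phi_{k-1,k-j},  j = 1..k-1.
Step k = 1:
  phi_11 = rho(1) = 0.7047.
Step k = 2:
  phi_22 = [rho(2) - phi_11 rho(1)] / [1 - phi_11 rho(1)] = [0.7443 - (0.7047)(0.7047)] / [1 - (0.7047)(0.7047)]
         = 0.24769791 / 0.50339791 = 0.4921.
Therefore phi_{22} = 0.4921.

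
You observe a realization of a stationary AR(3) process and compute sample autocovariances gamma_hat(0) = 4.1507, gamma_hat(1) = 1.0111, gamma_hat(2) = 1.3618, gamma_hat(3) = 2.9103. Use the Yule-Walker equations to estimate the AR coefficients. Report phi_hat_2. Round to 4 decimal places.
\hat\phi_{2} = 0.1700

The Yule-Walker equations for an AR(p) process read, in matrix form,
  Gamma_p phi = r_p,   with   (Gamma_p)_{ij} = gamma(|i - j|),
                       (r_p)_i = gamma(i),   i,j = 1..p.
Substitute the sample gammas (Toeplitz matrix and right-hand side of size 3):
  Gamma_p = [[4.1507, 1.0111, 1.3618], [1.0111, 4.1507, 1.0111], [1.3618, 1.0111, 4.1507]]
  r_p     = [1.0111, 1.3618, 2.9103]
Written out (R1..R3):
  (R1) 4.1507 phi_1 + 1.0111 phi_2 + 1.3618 phi_3 = 1.0111
  (R2) 1.0111 phi_1 + 4.1507 phi_2 + 1.0111 phi_3 = 1.3618
  (R3) 1.3618 phi_1 + 1.0111 phi_2 + 4.1507 phi_3 = 2.9103
Gaussian elimination:
  R2 <- R2 - (1.0111/4.1507) R1 = R2 - (0.243597) R1:  3.904399 phi_2 + 0.679369 phi_3 = 1.115499
  R3 <- R3 - (1.3618/4.1507) R1 = R3 - (0.328089) R1:  0.679369 phi_2 + 3.703908 phi_3 = 2.578569
  R3 <- R3 - (0.679369/3.904399) R2 = R3 - (0.174001) R2:  3.585697 phi_3 = 2.384471
Back-substitution:
  phi_hat_3 = 2.384471 / 3.585697 = 0.664995
  phi_hat_2 = (1.115499 - (0.679369)(0.664995)) / 3.904399 = 0.169993
  phi_hat_1 = (1.0111 - (1.0111)(0.169993) - (1.3618)(0.664995)) / 4.1507 = -0.01599
So phi_hat = [-0.0160, 0.1700, 0.6650].
Therefore phi_hat_2 = 0.1700.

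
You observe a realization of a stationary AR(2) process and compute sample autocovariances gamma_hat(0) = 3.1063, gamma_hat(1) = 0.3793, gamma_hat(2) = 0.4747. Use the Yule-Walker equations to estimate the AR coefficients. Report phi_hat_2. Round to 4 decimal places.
\hat\phi_{2} = 0.1400

The Yule-Walker equations for an AR(p) process read, in matrix form,
  Gamma_p phi = r_p,   with   (Gamma_p)_{ij} = gamma(|i - j|),
                       (r_p)_i = gamma(i),   i,j = 1..p.
Substitute the sample gammas (Toeplitz matrix and right-hand side of size 2):
  Gamma_p = [[3.1063, 0.3793], [0.3793, 3.1063]]
  r_p     = [0.3793, 0.4747]
Written out:
  3.1063 phi_1 + 0.3793 phi_2 = 0.3793
  0.3793 phi_1 + 3.1063 phi_2 = 0.4747
Solve by Cramer's rule:
  det = gamma(0)^2 - gamma(1)^2 = (3.1063)^2 - (0.3793)^2 = 9.64909969 - 0.14386849 = 9.5052312
  phi_hat_1 = [gamma(1) gamma(0) - gamma(1) gamma(2)] / det = [(0.3793)(3.1063) - (0.3793)(0.4747)] / 9.5052312 = 0.99816588 / 9.5052312 = 0.105
  phi_hat_2 = [gamma(0) gamma(2) - gamma(1)^2] / det = [(3.1063)(0.4747) - (0.3793)^2] / 9.5052312 = 1.33069212 / 9.5052312 = 0.14
So phi_hat = [0.1050, 0.1400].
Therefore phi_hat_2 = 0.1400.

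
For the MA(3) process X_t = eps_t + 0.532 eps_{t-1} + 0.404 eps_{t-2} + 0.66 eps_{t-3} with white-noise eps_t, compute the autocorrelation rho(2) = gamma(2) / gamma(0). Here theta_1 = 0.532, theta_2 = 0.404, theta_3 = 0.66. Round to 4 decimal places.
\rho(2) = 0.4013

For an MA(q) process with theta_0 = 1, the autocovariance is
  gamma(k) = sigma^2 * sum_{i=0..q-k} theta_i * theta_{i+k},
and rho(k) = gamma(k) / gamma(0). Sigma^2 cancels.
  numerator   = (1)*(0.404) + (0.532)*(0.66) = 0.75512.
  denominator = (1)^2 + (0.532)^2 + (0.404)^2 + (0.66)^2 = 1.88184.
  rho(2) = 0.75512 / 1.88184 = 0.4013.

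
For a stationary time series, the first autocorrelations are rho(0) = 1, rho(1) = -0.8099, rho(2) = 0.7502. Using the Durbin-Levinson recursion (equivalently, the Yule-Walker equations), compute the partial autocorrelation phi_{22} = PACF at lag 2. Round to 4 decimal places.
\phi_{22} = 0.2740

The PACF at lag k is phi_{kk}, the last component of the solution
to the Yule-Walker system G_k phi = r_k where
  (G_k)_{ij} = rho(|i - j|), (r_k)_i = rho(i), i,j = 1..k.
Equivalently, Durbin-Levinson gives phi_{kk} iteratively:
  phi_{11} = rho(1)
  phi_{kk} = [rho(k) - sum_{j=1..k-1} phi_{k-1,j} rho(k-j)]
            / [1 - sum_{j=1..k-1} phi_{k-1,j} rho(j)],
  phi_{k,j} = phi_{k-1,j} - phi_{kk} phi_{k-1,k-j},  j = 1..k-1.
Step k = 1:
  phi_11 = rho(1) = -0.8099.
Step k = 2:
  phi_22 = [rho(2) - phi_11 rho(1)] / [1 - phi_11 rho(1)] = [0.7502 - (-0.8099)(-0.8099)] / [1 - (-0.8099)(-0.8099)]
         = 0.09426199 / 0.34406199 = 0.274.
Therefore phi_{22} = 0.2740.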